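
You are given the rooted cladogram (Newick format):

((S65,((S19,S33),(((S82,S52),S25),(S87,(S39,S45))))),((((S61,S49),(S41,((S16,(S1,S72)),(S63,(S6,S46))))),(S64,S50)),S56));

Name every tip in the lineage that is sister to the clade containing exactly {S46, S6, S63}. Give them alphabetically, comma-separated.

S1, S16, S72

The clade containing exactly {S46, S6, S63} attaches to the tree at the node subtending ((S16,(S1,S72)),(S63,(S6,S46))).
The other lineage descending from that same node — the sister group — is (S16,(S1,S72)); its 3 tips in alphabetical order are the answer.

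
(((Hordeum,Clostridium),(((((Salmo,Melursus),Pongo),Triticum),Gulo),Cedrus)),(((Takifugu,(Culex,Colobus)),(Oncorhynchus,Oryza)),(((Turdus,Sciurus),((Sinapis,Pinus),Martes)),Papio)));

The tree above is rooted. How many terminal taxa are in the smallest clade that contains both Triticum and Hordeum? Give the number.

8

The MRCA of Triticum and Hordeum is the node subtending ((Hordeum,Clostridium),(((((Salmo,Melursus),Pongo),Triticum),Gulo),Cedrus)).
That clade contains 8 terminal taxa: Cedrus, Clostridium, Gulo, Hordeum, Melursus, Pongo, Salmo, Triticum.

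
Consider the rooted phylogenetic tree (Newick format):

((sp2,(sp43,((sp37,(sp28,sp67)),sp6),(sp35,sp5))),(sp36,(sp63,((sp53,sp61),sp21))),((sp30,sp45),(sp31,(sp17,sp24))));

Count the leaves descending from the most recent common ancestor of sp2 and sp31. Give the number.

The MRCA of sp2 and sp31 is the root, so the clade is the entire tree.
That clade contains 18 terminal taxa: sp17, sp2, sp21, sp24, sp28, sp30, sp31, sp35, sp36, sp37, sp43, sp45, sp5, sp53, sp6, sp61, sp63, sp67.

18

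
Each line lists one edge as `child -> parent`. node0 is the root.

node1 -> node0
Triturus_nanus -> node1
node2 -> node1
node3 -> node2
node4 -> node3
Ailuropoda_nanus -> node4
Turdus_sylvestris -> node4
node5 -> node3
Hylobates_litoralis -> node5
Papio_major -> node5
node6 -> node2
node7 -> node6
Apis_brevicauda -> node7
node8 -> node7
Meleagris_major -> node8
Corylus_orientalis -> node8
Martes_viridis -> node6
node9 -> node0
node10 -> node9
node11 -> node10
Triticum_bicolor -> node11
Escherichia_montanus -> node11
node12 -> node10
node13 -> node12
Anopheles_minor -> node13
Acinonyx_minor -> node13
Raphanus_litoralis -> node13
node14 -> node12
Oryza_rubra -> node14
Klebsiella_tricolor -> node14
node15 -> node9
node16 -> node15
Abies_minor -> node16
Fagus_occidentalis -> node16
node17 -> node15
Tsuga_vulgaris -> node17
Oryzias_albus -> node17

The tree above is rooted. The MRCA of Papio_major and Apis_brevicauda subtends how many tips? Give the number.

The MRCA of Papio_major and Apis_brevicauda is the node subtending (((Ailuropoda_nanus,Turdus_sylvestris),(Hylobates_litoralis,Papio_major)),((Apis_brevicauda,(Meleagris_major,Corylus_orientalis)),Martes_viridis)).
That clade contains 8 terminal taxa: Ailuropoda_nanus, Apis_brevicauda, Corylus_orientalis, Hylobates_litoralis, Martes_viridis, Meleagris_major, Papio_major, Turdus_sylvestris.

8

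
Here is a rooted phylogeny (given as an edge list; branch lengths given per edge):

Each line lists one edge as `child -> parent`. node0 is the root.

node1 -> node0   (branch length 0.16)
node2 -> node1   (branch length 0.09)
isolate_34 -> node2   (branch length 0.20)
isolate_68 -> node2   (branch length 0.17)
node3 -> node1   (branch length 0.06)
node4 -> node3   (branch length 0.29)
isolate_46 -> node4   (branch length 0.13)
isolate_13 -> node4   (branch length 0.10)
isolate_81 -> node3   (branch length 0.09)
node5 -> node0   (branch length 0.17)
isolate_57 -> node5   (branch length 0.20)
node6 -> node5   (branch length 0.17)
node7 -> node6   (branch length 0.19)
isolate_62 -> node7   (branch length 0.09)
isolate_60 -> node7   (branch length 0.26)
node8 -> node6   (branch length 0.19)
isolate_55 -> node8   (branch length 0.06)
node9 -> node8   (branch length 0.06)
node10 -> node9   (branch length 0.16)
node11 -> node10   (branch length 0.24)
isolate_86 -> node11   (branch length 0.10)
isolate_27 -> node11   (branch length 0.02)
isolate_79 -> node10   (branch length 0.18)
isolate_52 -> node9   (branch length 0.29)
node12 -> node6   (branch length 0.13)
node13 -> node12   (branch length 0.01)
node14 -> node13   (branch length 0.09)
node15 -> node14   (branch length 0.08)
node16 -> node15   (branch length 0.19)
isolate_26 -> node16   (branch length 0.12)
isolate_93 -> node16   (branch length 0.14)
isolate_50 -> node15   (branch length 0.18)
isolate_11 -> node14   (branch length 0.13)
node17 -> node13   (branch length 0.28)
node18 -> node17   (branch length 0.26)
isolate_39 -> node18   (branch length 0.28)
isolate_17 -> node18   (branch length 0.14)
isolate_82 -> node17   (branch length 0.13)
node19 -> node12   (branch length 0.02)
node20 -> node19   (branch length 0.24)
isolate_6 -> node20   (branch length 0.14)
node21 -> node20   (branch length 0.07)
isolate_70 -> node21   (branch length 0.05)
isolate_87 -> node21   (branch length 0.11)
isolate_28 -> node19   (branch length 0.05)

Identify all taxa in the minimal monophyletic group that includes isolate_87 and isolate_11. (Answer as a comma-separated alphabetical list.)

Tracing isolate_87: it sits inside (isolate_70,isolate_87).
Tracing isolate_11: it sits inside (((isolate_26,isolate_93),isolate_50),isolate_11).
The smallest clade enclosing both is (((((isolate_26,isolate_93),isolate_50),isolate_11),((isolate_39,isolate_17),isolate_82)),((isolate_6,(isolate_70,isolate_87)),isolate_28)); the answer is its 11 terminal taxa in alphabetical order.

isolate_11, isolate_17, isolate_26, isolate_28, isolate_39, isolate_50, isolate_6, isolate_70, isolate_82, isolate_87, isolate_93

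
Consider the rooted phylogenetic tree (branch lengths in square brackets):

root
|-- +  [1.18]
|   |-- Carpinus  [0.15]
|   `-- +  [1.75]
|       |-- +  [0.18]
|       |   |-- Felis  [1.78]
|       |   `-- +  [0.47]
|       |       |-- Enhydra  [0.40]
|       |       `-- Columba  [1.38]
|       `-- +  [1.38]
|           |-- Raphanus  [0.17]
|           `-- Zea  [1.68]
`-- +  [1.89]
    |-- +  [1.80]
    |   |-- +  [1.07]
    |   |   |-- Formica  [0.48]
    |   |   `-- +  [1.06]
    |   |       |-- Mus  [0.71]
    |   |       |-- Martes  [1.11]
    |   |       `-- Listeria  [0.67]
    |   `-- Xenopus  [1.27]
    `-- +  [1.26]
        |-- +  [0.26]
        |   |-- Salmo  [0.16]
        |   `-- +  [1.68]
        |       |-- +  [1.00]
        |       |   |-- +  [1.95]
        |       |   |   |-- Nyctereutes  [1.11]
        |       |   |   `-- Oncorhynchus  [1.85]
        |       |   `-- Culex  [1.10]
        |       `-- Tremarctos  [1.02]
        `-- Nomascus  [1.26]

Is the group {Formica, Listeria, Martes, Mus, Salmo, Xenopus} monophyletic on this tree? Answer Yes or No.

The MRCA of the listed taxa subtends (((Formica,(Mus,Martes,Listeria)),Xenopus),((Salmo,(((Nyctereutes,Oncorhynchus),Culex),Tremarctos)),Nomascus)).
That clade also contains Culex, Nomascus, Nyctereutes, Oncorhynchus, Tremarctos, which are not in the proposed group, so the group is not monophyletic.

No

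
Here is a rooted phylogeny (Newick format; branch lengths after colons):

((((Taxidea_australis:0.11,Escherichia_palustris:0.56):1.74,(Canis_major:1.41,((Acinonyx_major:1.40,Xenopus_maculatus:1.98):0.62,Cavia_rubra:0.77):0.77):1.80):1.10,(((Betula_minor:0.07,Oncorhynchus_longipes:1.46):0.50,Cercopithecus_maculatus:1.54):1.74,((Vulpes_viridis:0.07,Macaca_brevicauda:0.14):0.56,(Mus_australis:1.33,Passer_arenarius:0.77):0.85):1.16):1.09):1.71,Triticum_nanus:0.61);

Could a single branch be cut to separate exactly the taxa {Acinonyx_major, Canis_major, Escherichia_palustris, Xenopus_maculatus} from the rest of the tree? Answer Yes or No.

No

The MRCA of the listed taxa subtends ((Taxidea_australis,Escherichia_palustris),(Canis_major,((Acinonyx_major,Xenopus_maculatus),Cavia_rubra))).
That clade also contains Cavia_rubra, Taxidea_australis, which are not in the proposed group, so the group is not monophyletic.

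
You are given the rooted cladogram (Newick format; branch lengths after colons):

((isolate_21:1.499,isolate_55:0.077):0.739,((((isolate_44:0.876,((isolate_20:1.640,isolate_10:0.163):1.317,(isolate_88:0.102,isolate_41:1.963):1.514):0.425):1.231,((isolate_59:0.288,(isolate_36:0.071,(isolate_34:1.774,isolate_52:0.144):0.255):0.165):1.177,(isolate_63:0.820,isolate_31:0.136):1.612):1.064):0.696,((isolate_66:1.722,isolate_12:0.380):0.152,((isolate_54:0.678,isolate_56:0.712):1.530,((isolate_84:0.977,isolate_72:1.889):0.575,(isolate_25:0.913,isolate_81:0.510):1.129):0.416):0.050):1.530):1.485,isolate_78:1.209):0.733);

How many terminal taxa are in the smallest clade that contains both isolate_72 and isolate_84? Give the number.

The MRCA of isolate_72 and isolate_84 is the node subtending (isolate_84,isolate_72).
That clade contains 2 terminal taxa: isolate_72, isolate_84.

2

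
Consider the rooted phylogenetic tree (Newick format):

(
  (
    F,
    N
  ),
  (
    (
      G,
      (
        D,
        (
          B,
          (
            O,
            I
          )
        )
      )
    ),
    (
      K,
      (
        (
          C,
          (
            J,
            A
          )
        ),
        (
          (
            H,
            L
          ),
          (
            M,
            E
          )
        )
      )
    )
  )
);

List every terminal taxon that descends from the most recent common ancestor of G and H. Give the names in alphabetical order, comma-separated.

A, B, C, D, E, G, H, I, J, K, L, M, O

Tracing G: it sits inside (G,(D,(B,(O,I)))).
Tracing H: it sits inside (H,L).
The smallest clade enclosing both is ((G,(D,(B,(O,I)))),(K,((C,(J,A)),((H,L),(M,E))))); the answer is its 13 terminal taxa in alphabetical order.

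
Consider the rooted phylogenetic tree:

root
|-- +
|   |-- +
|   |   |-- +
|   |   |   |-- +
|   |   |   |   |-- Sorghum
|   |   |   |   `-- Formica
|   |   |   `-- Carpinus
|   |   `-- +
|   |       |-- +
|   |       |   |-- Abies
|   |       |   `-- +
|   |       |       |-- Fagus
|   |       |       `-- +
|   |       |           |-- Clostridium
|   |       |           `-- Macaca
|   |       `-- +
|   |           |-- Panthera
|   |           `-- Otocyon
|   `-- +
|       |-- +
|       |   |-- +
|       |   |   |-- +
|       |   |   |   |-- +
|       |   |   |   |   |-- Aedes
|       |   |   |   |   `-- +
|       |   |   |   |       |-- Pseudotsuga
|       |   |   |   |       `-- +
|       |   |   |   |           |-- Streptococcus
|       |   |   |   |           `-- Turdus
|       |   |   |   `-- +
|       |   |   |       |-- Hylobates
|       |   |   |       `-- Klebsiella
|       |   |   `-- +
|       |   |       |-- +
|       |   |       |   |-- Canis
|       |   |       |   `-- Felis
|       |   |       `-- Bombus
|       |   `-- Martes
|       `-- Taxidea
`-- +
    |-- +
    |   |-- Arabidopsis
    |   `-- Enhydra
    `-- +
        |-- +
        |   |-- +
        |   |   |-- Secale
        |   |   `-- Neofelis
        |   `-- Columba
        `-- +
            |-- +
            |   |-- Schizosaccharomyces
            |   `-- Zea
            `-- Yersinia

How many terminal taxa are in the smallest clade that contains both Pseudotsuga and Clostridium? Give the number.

The MRCA of Pseudotsuga and Clostridium is the node subtending ((((Sorghum,Formica),Carpinus),((Abies,(Fagus,(Clostridium,Macaca))),(Panthera,Otocyon))),(((((Aedes,(Pseudotsuga,(Streptococcus,Turdus))),(Hylobates,Klebsiella)),((Canis,Felis),Bombus)),Martes),Taxidea)).
That clade contains 20 terminal taxa: Abies, Aedes, Bombus, Canis, Carpinus, Clostridium, Fagus, Felis, Formica, Hylobates, Klebsiella, Macaca, Martes, Otocyon, Panthera, Pseudotsuga, Sorghum, Streptococcus, Taxidea, Turdus.

20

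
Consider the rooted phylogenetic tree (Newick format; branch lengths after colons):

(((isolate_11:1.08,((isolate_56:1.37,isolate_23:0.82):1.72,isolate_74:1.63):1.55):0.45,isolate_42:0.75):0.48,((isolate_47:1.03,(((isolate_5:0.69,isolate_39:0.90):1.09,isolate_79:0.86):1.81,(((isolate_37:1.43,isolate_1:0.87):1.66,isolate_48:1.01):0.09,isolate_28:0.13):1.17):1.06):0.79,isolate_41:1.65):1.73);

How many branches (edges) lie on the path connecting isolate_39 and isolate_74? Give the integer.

10

The MRCA of isolate_39 and isolate_74 is the root of the tree.
From isolate_39 up to that node: 6 branches. From isolate_74 up to the same node: 4 branches. Total: 6 + 4 = 10.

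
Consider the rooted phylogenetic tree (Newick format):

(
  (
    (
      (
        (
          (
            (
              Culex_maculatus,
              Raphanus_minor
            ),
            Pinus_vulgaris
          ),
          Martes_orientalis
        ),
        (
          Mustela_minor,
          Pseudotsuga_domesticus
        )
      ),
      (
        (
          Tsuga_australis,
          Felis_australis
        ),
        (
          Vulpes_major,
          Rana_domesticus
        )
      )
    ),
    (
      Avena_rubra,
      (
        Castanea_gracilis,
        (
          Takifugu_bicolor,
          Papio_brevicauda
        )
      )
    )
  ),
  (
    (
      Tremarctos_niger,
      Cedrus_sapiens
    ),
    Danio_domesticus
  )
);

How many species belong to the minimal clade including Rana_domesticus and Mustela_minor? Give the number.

10

The MRCA of Rana_domesticus and Mustela_minor is the node subtending (((((Culex_maculatus,Raphanus_minor),Pinus_vulgaris),Martes_orientalis),(Mustela_minor,Pseudotsuga_domesticus)),((Tsuga_australis,Felis_australis),(Vulpes_major,Rana_domesticus))).
That clade contains 10 terminal taxa: Culex_maculatus, Felis_australis, Martes_orientalis, Mustela_minor, Pinus_vulgaris, Pseudotsuga_domesticus, Rana_domesticus, Raphanus_minor, Tsuga_australis, Vulpes_major.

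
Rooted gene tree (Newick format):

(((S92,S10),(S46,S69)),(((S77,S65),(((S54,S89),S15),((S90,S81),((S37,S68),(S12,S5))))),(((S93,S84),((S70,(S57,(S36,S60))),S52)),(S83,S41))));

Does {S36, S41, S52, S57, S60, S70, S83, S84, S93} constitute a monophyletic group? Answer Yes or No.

Yes

The most recent common ancestor of these taxa subtends (((S93,S84),((S70,(S57,(S36,S60))),S52)),(S83,S41)).
That clade has exactly 9 tips — every listed taxon and nothing else — so the group is monophyletic.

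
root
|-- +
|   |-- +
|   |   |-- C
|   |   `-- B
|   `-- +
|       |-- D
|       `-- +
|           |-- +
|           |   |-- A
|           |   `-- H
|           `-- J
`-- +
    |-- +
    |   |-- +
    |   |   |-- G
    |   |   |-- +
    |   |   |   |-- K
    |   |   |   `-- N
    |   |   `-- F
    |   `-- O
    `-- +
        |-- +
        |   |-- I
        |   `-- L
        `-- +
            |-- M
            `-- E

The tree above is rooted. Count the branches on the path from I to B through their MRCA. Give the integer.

7

The MRCA of I and B is the root of the tree.
From I up to that node: 4 branches. From B up to the same node: 3 branches. Total: 4 + 3 = 7.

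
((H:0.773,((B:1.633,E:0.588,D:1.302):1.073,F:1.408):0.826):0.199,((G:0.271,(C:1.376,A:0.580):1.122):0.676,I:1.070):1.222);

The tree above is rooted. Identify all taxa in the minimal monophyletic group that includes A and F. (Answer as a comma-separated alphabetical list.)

A, B, C, D, E, F, G, H, I

Tracing A: it sits inside (C,A).
Tracing F: it sits inside ((B,E,D),F).
The smallest clade enclosing both is the whole tree (their MRCA is the root), so the answer is all 9 tips in alphabetical order.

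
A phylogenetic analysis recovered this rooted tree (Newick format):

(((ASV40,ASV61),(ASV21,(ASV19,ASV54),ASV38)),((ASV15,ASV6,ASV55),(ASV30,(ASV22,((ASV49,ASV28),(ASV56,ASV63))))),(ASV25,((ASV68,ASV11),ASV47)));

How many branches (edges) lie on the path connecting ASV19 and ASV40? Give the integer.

5

The MRCA of ASV19 and ASV40 is the node subtending ((ASV40,ASV61),(ASV21,(ASV19,ASV54),ASV38)).
From ASV19 up to that node: 3 branches. From ASV40 up to the same node: 2 branches. Total: 3 + 2 = 5.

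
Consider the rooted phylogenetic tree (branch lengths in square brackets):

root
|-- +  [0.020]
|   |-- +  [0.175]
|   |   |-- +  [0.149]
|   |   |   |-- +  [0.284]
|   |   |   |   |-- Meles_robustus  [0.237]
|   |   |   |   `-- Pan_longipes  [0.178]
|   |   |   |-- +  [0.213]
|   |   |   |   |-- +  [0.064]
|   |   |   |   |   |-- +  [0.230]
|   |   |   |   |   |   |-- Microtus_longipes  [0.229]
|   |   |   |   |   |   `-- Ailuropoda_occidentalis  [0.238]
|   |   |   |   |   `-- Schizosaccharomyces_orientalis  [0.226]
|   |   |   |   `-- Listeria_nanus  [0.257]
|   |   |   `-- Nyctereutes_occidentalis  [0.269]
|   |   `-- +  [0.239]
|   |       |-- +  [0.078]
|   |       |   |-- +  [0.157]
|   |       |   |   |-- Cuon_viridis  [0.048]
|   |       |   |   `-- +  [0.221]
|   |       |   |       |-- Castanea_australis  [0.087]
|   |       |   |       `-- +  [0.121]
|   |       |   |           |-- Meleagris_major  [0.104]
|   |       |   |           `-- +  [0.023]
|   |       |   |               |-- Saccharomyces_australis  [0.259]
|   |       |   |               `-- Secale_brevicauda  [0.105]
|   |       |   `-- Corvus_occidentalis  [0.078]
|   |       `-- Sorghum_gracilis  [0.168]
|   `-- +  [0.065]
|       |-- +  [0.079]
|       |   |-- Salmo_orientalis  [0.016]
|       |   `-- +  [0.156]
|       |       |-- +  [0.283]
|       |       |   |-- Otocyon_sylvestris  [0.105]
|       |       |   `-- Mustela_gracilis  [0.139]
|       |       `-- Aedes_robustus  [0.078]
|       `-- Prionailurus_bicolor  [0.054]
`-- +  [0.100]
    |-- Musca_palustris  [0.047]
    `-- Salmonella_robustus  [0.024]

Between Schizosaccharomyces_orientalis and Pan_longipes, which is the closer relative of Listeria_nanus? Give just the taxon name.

Schizosaccharomyces_orientalis

The MRCA of Listeria_nanus and Schizosaccharomyces_orientalis subtends (((Microtus_longipes,Ailuropoda_occidentalis),Schizosaccharomyces_orientalis),Listeria_nanus) (4 taxa).
The MRCA of Listeria_nanus and Pan_longipes subtends ((Meles_robustus,Pan_longipes),(((Microtus_longipes,Ailuropoda_occidentalis),Schizosaccharomyces_orientalis),Listeria_nanus),Nyctereutes_occidentalis) (7 taxa).
The first is nested inside the second, so Listeria_nanus shares a more recent common ancestor with Schizosaccharomyces_orientalis.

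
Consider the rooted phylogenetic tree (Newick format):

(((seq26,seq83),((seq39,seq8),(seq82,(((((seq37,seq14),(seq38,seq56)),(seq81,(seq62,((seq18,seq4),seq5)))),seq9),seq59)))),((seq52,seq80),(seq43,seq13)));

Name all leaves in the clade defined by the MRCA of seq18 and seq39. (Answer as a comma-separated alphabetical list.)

Tracing seq18: it sits inside (seq18,seq4).
Tracing seq39: it sits inside (seq39,seq8).
The smallest clade enclosing both is ((seq39,seq8),(seq82,(((((seq37,seq14),(seq38,seq56)),(seq81,(seq62,((seq18,seq4),seq5)))),seq9),seq59))); the answer is its 14 terminal taxa in alphabetical order.

seq14, seq18, seq37, seq38, seq39, seq4, seq5, seq56, seq59, seq62, seq8, seq81, seq82, seq9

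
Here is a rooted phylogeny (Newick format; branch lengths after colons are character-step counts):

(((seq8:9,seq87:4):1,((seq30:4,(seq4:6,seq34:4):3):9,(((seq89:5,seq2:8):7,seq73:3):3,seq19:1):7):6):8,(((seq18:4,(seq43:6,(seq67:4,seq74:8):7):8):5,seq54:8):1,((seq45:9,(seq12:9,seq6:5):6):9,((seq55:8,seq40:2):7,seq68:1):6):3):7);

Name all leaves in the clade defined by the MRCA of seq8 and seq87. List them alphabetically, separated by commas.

Tracing seq8: it sits inside (seq8,seq87).
Tracing seq87: it sits inside (seq8,seq87).
The smallest clade enclosing both is (seq8,seq87); the answer is its 2 terminal taxa in alphabetical order.

seq8, seq87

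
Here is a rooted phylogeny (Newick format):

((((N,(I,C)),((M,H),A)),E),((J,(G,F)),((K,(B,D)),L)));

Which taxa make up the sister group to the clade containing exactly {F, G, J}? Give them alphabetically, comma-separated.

B, D, K, L

The clade containing exactly {F, G, J} attaches to the tree at the node subtending ((J,(G,F)),((K,(B,D)),L)).
The other lineage descending from that same node — the sister group — is ((K,(B,D)),L); its 4 tips in alphabetical order are the answer.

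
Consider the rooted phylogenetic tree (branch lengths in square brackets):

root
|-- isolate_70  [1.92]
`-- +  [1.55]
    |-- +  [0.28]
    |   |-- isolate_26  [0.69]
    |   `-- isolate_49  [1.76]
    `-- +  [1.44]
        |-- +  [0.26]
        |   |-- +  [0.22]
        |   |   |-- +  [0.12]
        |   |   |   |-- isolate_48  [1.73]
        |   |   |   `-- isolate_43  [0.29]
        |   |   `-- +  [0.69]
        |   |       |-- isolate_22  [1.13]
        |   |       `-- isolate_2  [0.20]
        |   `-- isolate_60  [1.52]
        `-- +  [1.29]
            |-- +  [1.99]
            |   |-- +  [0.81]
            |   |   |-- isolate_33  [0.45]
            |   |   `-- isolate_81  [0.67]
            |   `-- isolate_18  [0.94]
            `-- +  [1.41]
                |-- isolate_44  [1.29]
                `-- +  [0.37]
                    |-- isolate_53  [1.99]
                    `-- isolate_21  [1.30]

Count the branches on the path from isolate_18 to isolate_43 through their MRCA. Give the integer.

7

The MRCA of isolate_18 and isolate_43 is the node subtending ((((isolate_48,isolate_43),(isolate_22,isolate_2)),isolate_60),(((isolate_33,isolate_81),isolate_18),(isolate_44,(isolate_53,isolate_21)))).
From isolate_18 up to that node: 3 branches. From isolate_43 up to the same node: 4 branches. Total: 3 + 4 = 7.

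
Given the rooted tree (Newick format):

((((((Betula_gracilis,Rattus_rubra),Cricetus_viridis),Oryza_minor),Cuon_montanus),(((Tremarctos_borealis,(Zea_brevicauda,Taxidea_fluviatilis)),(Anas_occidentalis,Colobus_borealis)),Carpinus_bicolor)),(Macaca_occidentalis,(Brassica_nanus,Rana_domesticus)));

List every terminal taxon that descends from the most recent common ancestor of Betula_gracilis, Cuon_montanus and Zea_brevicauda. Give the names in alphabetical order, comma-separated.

Anas_occidentalis, Betula_gracilis, Carpinus_bicolor, Colobus_borealis, Cricetus_viridis, Cuon_montanus, Oryza_minor, Rattus_rubra, Taxidea_fluviatilis, Tremarctos_borealis, Zea_brevicauda

Tracing Betula_gracilis: it sits inside (Betula_gracilis,Rattus_rubra).
Tracing Cuon_montanus: it sits inside ((((Betula_gracilis,Rattus_rubra),Cricetus_viridis),Oryza_minor),Cuon_montanus).
Tracing Zea_brevicauda: it sits inside (Zea_brevicauda,Taxidea_fluviatilis).
The smallest clade enclosing all 3 is (((((Betula_gracilis,Rattus_rubra),Cricetus_viridis),Oryza_minor),Cuon_montanus),(((Tremarctos_borealis,(Zea_brevicauda,Taxidea_fluviatilis)),(Anas_occidentalis,Colobus_borealis)),Carpinus_bicolor)); the answer is its 11 terminal taxa in alphabetical order.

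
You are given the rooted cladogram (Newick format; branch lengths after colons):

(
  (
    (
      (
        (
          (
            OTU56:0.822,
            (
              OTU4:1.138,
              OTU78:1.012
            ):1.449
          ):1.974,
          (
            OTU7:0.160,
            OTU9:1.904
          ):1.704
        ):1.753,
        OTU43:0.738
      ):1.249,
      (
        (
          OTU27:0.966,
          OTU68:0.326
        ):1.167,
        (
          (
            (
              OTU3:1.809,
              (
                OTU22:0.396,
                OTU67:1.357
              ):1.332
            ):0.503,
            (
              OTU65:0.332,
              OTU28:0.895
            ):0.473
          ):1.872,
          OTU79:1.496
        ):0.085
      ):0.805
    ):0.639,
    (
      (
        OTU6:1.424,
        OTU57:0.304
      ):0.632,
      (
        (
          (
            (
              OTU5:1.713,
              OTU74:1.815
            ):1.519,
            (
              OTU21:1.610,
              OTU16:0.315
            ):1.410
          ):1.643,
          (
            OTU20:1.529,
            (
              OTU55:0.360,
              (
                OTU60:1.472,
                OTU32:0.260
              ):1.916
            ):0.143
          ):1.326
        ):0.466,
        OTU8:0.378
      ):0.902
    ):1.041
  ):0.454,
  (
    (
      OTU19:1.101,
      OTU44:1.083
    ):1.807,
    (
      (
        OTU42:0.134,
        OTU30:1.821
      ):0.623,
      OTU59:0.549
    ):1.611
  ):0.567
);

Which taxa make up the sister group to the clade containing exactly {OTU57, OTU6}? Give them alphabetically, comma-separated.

OTU16, OTU20, OTU21, OTU32, OTU5, OTU55, OTU60, OTU74, OTU8

The clade containing exactly {OTU57, OTU6} attaches to the tree at the node subtending ((OTU6,OTU57),((((OTU5,OTU74),(OTU21,OTU16)),(OTU20,(OTU55,(OTU60,OTU32)))),OTU8)).
The other lineage descending from that same node — the sister group — is ((((OTU5,OTU74),(OTU21,OTU16)),(OTU20,(OTU55,(OTU60,OTU32)))),OTU8); its 9 tips in alphabetical order are the answer.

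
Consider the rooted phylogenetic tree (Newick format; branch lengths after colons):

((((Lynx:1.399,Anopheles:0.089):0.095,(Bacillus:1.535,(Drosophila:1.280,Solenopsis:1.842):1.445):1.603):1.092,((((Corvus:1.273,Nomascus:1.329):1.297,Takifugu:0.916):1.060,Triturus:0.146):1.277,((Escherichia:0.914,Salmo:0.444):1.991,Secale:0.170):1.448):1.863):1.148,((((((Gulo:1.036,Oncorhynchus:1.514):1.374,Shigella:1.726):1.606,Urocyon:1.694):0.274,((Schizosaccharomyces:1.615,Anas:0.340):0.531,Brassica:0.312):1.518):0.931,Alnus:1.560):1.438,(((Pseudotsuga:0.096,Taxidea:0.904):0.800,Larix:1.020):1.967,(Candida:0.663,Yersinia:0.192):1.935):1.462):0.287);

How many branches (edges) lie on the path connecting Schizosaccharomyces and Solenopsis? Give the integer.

11

The MRCA of Schizosaccharomyces and Solenopsis is the root of the tree.
From Schizosaccharomyces up to that node: 6 branches. From Solenopsis up to the same node: 5 branches. Total: 6 + 5 = 11.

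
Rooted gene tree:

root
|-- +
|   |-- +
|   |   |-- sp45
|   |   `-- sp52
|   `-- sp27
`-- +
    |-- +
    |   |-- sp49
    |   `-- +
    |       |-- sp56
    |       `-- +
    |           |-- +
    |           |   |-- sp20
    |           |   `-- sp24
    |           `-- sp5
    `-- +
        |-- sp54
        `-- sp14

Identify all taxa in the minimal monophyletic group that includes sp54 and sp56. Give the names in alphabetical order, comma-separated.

sp14, sp20, sp24, sp49, sp5, sp54, sp56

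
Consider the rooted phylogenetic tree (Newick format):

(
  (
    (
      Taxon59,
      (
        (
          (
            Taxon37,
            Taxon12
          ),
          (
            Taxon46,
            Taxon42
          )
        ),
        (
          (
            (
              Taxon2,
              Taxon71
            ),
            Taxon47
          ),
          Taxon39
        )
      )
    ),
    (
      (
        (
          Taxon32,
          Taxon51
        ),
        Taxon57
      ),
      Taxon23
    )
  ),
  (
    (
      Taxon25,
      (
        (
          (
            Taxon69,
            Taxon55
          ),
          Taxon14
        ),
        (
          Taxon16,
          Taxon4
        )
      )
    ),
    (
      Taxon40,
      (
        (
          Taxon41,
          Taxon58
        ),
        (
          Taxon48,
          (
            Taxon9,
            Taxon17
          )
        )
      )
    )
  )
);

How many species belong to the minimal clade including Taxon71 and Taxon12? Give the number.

8

The MRCA of Taxon71 and Taxon12 is the node subtending (((Taxon37,Taxon12),(Taxon46,Taxon42)),(((Taxon2,Taxon71),Taxon47),Taxon39)).
That clade contains 8 terminal taxa: Taxon12, Taxon2, Taxon37, Taxon39, Taxon42, Taxon46, Taxon47, Taxon71.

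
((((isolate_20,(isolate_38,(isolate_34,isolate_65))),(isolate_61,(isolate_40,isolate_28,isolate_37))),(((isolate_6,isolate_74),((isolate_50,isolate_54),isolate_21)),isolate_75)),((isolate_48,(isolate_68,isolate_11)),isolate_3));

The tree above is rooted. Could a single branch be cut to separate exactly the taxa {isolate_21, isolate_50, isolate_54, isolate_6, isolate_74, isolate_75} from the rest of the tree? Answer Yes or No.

The most recent common ancestor of these taxa subtends (((isolate_6,isolate_74),((isolate_50,isolate_54),isolate_21)),isolate_75).
That clade has exactly 6 tips — every listed taxon and nothing else — so the group is monophyletic.

Yes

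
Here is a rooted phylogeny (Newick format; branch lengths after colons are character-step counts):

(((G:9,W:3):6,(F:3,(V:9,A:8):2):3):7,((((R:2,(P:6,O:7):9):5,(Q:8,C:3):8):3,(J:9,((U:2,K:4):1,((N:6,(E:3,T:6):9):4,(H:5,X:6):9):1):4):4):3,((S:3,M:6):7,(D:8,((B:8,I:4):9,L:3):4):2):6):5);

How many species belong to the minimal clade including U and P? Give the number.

The MRCA of U and P is the node subtending (((R,(P,O)),(Q,C)),(J,((U,K),((N,(E,T)),(H,X))))).
That clade contains 13 terminal taxa: C, E, H, J, K, N, O, P, Q, R, T, U, X.

13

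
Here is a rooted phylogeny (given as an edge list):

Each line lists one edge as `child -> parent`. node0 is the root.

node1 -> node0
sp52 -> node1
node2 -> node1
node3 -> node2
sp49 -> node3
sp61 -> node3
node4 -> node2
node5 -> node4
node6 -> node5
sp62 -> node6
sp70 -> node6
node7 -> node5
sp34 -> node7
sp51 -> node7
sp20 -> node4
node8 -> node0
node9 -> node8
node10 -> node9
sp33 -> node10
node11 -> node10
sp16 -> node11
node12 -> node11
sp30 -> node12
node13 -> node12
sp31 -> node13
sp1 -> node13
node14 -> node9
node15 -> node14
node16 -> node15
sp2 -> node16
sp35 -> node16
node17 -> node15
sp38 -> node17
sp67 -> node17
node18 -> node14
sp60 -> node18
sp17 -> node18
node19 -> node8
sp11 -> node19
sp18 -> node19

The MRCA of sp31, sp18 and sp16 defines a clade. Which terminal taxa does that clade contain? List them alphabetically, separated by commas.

Tracing sp31: it sits inside (sp31,sp1).
Tracing sp18: it sits inside (sp11,sp18).
Tracing sp16: it sits inside (sp16,(sp30,(sp31,sp1))).
The smallest clade enclosing all 3 is (((sp33,(sp16,(sp30,(sp31,sp1)))),(((sp2,sp35),(sp38,sp67)),(sp60,sp17))),(sp11,sp18)); the answer is its 13 terminal taxa in alphabetical order.

sp1, sp11, sp16, sp17, sp18, sp2, sp30, sp31, sp33, sp35, sp38, sp60, sp67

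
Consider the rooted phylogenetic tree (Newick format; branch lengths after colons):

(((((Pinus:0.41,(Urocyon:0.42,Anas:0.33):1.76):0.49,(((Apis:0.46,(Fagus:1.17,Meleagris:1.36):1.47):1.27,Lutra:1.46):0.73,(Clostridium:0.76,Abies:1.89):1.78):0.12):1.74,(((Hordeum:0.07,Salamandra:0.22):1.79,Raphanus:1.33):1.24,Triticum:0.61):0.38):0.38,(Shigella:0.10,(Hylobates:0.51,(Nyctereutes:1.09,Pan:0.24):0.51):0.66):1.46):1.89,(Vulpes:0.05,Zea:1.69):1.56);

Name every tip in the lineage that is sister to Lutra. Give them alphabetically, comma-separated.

Apis, Fagus, Meleagris

Lutra attaches to the tree at the node subtending ((Apis,(Fagus,Meleagris)),Lutra).
The other lineage descending from that same node — the sister group — is (Apis,(Fagus,Meleagris)); its 3 tips in alphabetical order are the answer.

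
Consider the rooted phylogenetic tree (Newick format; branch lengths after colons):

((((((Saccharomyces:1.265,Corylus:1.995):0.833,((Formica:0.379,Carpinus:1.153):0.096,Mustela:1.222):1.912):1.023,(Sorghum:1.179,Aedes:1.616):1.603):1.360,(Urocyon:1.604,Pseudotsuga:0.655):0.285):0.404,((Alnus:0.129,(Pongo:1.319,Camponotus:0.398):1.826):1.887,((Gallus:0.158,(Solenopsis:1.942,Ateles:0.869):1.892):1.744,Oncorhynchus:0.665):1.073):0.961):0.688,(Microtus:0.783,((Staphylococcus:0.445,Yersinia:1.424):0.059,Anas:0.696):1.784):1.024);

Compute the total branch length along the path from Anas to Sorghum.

The path runs Anas → … → MRCA → … → Sorghum; the MRCA is the root of the tree.
Branch lengths along that path: 0.696 + 1.784 + 1.024 + 0.688 + 0.404 + 1.360 + 1.603 + 1.179 = 8.738.

8.738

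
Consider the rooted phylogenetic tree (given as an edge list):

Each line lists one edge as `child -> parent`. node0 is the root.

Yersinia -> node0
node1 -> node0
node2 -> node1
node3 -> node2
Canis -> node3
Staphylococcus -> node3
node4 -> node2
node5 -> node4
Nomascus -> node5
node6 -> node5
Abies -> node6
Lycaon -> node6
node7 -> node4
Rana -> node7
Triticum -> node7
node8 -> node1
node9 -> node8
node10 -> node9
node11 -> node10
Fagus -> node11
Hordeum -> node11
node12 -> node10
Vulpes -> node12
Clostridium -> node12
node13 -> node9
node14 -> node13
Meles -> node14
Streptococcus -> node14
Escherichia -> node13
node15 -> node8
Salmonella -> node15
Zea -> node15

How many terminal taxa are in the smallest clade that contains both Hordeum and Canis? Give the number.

16

The MRCA of Hordeum and Canis is the node subtending (((Canis,Staphylococcus),((Nomascus,(Abies,Lycaon)),(Rana,Triticum))),((((Fagus,Hordeum),(Vulpes,Clostridium)),((Meles,Streptococcus),Escherichia)),(Salmonella,Zea))).
That clade contains 16 terminal taxa: Abies, Canis, Clostridium, Escherichia, Fagus, Hordeum, Lycaon, Meles, Nomascus, Rana, Salmonella, Staphylococcus, Streptococcus, Triticum, Vulpes, Zea.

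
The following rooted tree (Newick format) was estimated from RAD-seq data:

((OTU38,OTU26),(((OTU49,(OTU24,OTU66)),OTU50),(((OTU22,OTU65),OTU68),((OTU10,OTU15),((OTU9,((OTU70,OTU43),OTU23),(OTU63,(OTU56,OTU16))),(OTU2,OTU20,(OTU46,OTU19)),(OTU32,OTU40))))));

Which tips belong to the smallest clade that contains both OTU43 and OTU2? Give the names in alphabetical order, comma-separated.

Tracing OTU43: it sits inside (OTU70,OTU43).
Tracing OTU2: it sits inside (OTU2,OTU20,(OTU46,OTU19)).
The smallest clade enclosing both is ((OTU9,((OTU70,OTU43),OTU23),(OTU63,(OTU56,OTU16))),(OTU2,OTU20,(OTU46,OTU19)),(OTU32,OTU40)); the answer is its 13 terminal taxa in alphabetical order.

OTU16, OTU19, OTU2, OTU20, OTU23, OTU32, OTU40, OTU43, OTU46, OTU56, OTU63, OTU70, OTU9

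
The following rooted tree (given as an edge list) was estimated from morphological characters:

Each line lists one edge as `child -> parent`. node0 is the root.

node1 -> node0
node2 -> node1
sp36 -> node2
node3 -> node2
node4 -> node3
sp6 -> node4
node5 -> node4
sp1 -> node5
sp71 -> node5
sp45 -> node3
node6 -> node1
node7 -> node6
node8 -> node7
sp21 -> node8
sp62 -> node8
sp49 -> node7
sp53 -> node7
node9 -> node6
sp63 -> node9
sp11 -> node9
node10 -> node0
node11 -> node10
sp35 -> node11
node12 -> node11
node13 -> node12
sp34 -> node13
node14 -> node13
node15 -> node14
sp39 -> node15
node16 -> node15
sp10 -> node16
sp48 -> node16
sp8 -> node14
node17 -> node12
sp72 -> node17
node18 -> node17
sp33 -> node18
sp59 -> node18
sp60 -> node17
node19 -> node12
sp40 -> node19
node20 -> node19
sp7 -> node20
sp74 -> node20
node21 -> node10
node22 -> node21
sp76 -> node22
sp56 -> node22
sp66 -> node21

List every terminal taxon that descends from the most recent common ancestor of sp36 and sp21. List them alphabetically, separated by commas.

sp1, sp11, sp21, sp36, sp45, sp49, sp53, sp6, sp62, sp63, sp71

Tracing sp36: it sits inside (sp36,((sp6,(sp1,sp71)),sp45)).
Tracing sp21: it sits inside (sp21,sp62).
The smallest clade enclosing both is ((sp36,((sp6,(sp1,sp71)),sp45)),(((sp21,sp62),sp49,sp53),(sp63,sp11))); the answer is its 11 terminal taxa in alphabetical order.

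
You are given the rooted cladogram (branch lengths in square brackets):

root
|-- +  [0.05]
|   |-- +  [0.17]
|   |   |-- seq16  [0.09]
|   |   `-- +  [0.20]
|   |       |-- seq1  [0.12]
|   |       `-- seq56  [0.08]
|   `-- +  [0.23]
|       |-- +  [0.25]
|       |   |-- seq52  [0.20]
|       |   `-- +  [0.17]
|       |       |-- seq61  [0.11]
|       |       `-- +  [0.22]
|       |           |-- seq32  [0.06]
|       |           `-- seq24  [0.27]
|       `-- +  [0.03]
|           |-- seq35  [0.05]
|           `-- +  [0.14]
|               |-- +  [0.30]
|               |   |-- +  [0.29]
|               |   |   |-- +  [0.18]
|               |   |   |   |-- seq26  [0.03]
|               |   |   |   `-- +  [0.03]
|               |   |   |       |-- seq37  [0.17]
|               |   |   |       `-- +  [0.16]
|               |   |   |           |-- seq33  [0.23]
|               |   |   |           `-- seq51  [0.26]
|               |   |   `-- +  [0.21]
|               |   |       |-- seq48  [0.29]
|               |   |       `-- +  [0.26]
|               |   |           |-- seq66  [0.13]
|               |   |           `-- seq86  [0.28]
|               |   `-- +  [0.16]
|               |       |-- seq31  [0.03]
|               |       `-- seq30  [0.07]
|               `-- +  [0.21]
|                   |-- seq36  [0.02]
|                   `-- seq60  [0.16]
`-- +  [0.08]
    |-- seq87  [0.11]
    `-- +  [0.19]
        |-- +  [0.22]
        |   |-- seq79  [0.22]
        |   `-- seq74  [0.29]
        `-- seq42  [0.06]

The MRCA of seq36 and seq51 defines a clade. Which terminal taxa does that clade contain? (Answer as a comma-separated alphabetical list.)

seq26, seq30, seq31, seq33, seq36, seq37, seq48, seq51, seq60, seq66, seq86

Tracing seq36: it sits inside (seq36,seq60).
Tracing seq51: it sits inside (seq33,seq51).
The smallest clade enclosing both is ((((seq26,(seq37,(seq33,seq51))),(seq48,(seq66,seq86))),(seq31,seq30)),(seq36,seq60)); the answer is its 11 terminal taxa in alphabetical order.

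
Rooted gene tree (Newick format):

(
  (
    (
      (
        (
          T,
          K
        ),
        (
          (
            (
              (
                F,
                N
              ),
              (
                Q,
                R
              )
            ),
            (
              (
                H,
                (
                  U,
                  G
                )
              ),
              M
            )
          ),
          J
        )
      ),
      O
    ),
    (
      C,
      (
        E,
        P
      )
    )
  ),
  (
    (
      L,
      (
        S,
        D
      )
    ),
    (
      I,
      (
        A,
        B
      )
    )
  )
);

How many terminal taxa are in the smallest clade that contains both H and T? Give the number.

11

The MRCA of H and T is the node subtending ((T,K),((((F,N),(Q,R)),((H,(U,G)),M)),J)).
That clade contains 11 terminal taxa: F, G, H, J, K, M, N, Q, R, T, U.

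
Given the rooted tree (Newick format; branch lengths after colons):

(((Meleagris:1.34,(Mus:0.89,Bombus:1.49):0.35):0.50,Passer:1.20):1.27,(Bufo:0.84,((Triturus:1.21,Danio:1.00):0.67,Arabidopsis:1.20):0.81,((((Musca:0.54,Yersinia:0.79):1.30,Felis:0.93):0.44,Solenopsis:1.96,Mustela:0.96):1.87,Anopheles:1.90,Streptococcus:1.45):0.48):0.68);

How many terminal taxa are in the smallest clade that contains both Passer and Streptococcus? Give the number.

The MRCA of Passer and Streptococcus is the root, so the clade is the entire tree.
That clade contains 15 terminal taxa: Anopheles, Arabidopsis, Bombus, Bufo, Danio, Felis, Meleagris, Mus, Musca, Mustela, Passer, Solenopsis, Streptococcus, Triturus, Yersinia.

15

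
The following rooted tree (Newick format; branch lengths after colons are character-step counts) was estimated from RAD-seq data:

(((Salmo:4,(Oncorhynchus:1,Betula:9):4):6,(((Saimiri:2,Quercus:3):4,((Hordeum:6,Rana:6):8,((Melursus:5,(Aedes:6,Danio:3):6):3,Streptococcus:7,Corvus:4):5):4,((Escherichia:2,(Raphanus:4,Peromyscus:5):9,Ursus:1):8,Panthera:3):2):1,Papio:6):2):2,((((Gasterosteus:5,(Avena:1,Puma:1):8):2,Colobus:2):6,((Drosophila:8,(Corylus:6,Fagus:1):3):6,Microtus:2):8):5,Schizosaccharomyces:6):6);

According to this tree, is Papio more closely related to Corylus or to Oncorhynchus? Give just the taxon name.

Oncorhynchus

The MRCA of Papio and Oncorhynchus subtends ((Salmo,(Oncorhynchus,Betula)),(((Saimiri,Quercus),((Hordeum,Rana),((Melursus,(Aedes,Danio)),Streptococcus,Corvus)),((Escherichia,(Raphanus,Peromyscus),Ursus),Panthera)),Papio)) (18 taxa).
The MRCA of Papio and Corylus is the root, subtending the entire tree (27 taxa).
The first is nested inside the second, so Papio shares a more recent common ancestor with Oncorhynchus.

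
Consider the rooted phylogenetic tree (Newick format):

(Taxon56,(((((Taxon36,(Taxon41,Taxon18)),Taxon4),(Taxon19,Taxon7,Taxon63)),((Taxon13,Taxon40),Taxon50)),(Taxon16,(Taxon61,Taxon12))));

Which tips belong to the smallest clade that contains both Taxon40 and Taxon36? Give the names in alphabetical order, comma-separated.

Tracing Taxon40: it sits inside (Taxon13,Taxon40).
Tracing Taxon36: it sits inside (Taxon36,(Taxon41,Taxon18)).
The smallest clade enclosing both is ((((Taxon36,(Taxon41,Taxon18)),Taxon4),(Taxon19,Taxon7,Taxon63)),((Taxon13,Taxon40),Taxon50)); the answer is its 10 terminal taxa in alphabetical order.

Taxon13, Taxon18, Taxon19, Taxon36, Taxon4, Taxon40, Taxon41, Taxon50, Taxon63, Taxon7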